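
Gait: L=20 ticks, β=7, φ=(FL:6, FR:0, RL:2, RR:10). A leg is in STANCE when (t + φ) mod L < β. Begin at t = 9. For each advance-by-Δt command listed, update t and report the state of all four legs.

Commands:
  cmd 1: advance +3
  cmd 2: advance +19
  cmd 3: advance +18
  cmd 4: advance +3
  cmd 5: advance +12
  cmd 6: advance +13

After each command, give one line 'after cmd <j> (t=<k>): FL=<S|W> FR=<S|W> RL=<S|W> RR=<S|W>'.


start t=9: FL=W FR=W RL=W RR=W
cmd 1: advance +3 → t=12, phase=(18,12,14,2) → FL=W FR=W RL=W RR=S
cmd 2: advance +19 → t=31, phase=(17,11,13,1) → FL=W FR=W RL=W RR=S
cmd 3: advance +18 → t=49, phase=(15,9,11,19) → FL=W FR=W RL=W RR=W
cmd 4: advance +3 → t=52, phase=(18,12,14,2) → FL=W FR=W RL=W RR=S
cmd 5: advance +12 → t=64, phase=(10,4,6,14) → FL=W FR=S RL=S RR=W
cmd 6: advance +13 → t=77, phase=(3,17,19,7) → FL=S FR=W RL=W RR=W

after cmd 1 (t=12): FL=W FR=W RL=W RR=S
after cmd 2 (t=31): FL=W FR=W RL=W RR=S
after cmd 3 (t=49): FL=W FR=W RL=W RR=W
after cmd 4 (t=52): FL=W FR=W RL=W RR=S
after cmd 5 (t=64): FL=W FR=S RL=S RR=W
after cmd 6 (t=77): FL=S FR=W RL=W RR=W


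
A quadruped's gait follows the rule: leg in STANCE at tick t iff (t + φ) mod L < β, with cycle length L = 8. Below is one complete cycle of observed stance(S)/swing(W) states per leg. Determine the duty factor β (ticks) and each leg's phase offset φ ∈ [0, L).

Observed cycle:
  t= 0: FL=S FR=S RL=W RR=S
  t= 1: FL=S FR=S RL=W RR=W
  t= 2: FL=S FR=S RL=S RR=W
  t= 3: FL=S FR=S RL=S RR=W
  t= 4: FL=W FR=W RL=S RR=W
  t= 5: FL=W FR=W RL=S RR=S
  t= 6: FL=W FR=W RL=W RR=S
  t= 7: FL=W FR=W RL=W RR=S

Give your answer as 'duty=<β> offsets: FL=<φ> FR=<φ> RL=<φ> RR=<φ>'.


duty=4 offsets: FL=0 FR=0 RL=6 RR=3

duty β = stance ticks per leg = 4
FL: stance ticks = 4; W→S at t=0 → φ=0
FR: stance ticks = 4; W→S at t=0 → φ=0
RL: stance ticks = 4; W→S at t=2 → φ=6
RR: stance ticks = 4; W→S at t=5 → φ=3


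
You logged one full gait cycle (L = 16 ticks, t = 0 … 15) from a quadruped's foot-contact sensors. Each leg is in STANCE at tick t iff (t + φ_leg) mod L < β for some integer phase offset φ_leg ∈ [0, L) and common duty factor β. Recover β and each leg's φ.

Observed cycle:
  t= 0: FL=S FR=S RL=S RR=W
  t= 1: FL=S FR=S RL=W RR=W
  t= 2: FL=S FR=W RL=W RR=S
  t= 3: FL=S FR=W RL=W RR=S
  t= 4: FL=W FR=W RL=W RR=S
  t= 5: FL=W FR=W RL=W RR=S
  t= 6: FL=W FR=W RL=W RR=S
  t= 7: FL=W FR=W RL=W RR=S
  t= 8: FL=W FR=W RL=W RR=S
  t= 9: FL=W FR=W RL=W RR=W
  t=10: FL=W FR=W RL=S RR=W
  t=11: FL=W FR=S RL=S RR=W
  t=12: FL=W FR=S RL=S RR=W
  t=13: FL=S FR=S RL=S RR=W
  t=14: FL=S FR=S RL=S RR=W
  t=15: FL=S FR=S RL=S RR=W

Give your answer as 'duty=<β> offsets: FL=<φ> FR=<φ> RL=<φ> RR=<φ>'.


duty=7 offsets: FL=3 FR=5 RL=6 RR=14

duty β = stance ticks per leg = 7
FL: stance ticks = 7; W→S at t=13 → φ=3
FR: stance ticks = 7; W→S at t=11 → φ=5
RL: stance ticks = 7; W→S at t=10 → φ=6
RR: stance ticks = 7; W→S at t=2 → φ=14


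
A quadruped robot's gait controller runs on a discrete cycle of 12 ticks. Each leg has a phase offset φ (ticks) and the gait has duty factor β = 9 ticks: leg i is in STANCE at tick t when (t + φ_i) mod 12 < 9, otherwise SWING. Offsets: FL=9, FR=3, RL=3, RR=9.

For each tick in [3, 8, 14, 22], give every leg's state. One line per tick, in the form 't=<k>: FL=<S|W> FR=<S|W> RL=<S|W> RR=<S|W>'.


t=3: FL=S FR=S RL=S RR=S
t=8: FL=S FR=W RL=W RR=S
t=14: FL=W FR=S RL=S RR=W
t=22: FL=S FR=S RL=S RR=S

t=3: phase=(0,6,6,0) vs β=9 → FL=S FR=S RL=S RR=S
t=8: phase=(5,11,11,5) vs β=9 → FL=S FR=W RL=W RR=S
t=14: phase=(11,5,5,11) vs β=9 → FL=W FR=S RL=S RR=W
t=22: phase=(7,1,1,7) vs β=9 → FL=S FR=S RL=S RR=S


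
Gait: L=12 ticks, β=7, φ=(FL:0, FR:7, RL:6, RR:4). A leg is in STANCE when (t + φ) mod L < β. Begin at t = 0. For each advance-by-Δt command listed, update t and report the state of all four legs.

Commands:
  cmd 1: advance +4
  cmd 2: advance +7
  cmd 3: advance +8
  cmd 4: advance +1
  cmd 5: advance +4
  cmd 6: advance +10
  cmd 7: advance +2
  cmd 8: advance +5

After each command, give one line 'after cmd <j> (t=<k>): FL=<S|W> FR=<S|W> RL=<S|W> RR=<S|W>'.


after cmd 1 (t=4): FL=S FR=W RL=W RR=W
after cmd 2 (t=11): FL=W FR=S RL=S RR=S
after cmd 3 (t=19): FL=W FR=S RL=S RR=W
after cmd 4 (t=20): FL=W FR=S RL=S RR=S
after cmd 5 (t=24): FL=S FR=W RL=S RR=S
after cmd 6 (t=34): FL=W FR=S RL=S RR=S
after cmd 7 (t=36): FL=S FR=W RL=S RR=S
after cmd 8 (t=41): FL=S FR=S RL=W RR=W

start t=0: FL=S FR=W RL=S RR=S
cmd 1: advance +4 → t=4, phase=(4,11,10,8) → FL=S FR=W RL=W RR=W
cmd 2: advance +7 → t=11, phase=(11,6,5,3) → FL=W FR=S RL=S RR=S
cmd 3: advance +8 → t=19, phase=(7,2,1,11) → FL=W FR=S RL=S RR=W
cmd 4: advance +1 → t=20, phase=(8,3,2,0) → FL=W FR=S RL=S RR=S
cmd 5: advance +4 → t=24, phase=(0,7,6,4) → FL=S FR=W RL=S RR=S
cmd 6: advance +10 → t=34, phase=(10,5,4,2) → FL=W FR=S RL=S RR=S
cmd 7: advance +2 → t=36, phase=(0,7,6,4) → FL=S FR=W RL=S RR=S
cmd 8: advance +5 → t=41, phase=(5,0,11,9) → FL=S FR=S RL=W RR=W


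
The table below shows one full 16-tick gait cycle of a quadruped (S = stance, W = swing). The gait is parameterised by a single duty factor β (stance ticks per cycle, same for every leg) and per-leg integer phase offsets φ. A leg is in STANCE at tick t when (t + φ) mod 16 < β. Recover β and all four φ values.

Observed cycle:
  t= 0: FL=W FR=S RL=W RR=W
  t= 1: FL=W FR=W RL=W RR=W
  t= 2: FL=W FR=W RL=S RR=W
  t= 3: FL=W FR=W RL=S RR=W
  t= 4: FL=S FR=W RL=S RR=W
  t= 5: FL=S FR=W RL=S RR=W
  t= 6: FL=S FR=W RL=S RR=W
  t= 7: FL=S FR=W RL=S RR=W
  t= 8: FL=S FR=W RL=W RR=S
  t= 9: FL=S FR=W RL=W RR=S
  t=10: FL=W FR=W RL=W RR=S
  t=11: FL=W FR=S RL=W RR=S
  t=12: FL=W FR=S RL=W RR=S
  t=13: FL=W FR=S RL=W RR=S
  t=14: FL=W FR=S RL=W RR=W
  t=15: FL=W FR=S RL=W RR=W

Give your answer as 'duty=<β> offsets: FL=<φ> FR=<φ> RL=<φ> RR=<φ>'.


duty=6 offsets: FL=12 FR=5 RL=14 RR=8

duty β = stance ticks per leg = 6
FL: stance ticks = 6; W→S at t=4 → φ=12
FR: stance ticks = 6; W→S at t=11 → φ=5
RL: stance ticks = 6; W→S at t=2 → φ=14
RR: stance ticks = 6; W→S at t=8 → φ=8


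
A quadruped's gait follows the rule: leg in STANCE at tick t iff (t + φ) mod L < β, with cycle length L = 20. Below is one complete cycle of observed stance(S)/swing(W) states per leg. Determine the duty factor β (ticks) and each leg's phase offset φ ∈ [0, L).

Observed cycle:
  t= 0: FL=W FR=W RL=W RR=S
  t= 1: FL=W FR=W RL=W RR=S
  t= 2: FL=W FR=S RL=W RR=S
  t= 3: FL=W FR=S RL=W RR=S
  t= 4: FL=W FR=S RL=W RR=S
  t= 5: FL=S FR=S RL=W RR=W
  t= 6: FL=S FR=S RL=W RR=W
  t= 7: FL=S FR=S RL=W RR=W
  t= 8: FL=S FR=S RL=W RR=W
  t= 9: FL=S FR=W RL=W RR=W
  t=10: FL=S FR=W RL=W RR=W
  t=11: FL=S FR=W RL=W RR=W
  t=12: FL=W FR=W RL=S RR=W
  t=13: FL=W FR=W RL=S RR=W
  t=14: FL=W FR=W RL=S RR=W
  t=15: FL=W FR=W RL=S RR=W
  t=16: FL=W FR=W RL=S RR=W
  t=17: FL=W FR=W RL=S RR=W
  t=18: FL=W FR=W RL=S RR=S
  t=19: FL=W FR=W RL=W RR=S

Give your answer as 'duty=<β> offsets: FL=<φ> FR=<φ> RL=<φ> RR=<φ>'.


duty=7 offsets: FL=15 FR=18 RL=8 RR=2

duty β = stance ticks per leg = 7
FL: stance ticks = 7; W→S at t=5 → φ=15
FR: stance ticks = 7; W→S at t=2 → φ=18
RL: stance ticks = 7; W→S at t=12 → φ=8
RR: stance ticks = 7; W→S at t=18 → φ=2


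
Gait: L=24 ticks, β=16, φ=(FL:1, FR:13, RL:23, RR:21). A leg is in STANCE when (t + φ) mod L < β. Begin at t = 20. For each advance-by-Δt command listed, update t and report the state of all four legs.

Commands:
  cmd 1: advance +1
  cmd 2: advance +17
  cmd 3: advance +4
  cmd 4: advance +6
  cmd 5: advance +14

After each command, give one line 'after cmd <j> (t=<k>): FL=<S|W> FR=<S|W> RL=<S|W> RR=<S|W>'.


start t=20: FL=W FR=S RL=W RR=W
cmd 1: advance +1 → t=21, phase=(22,10,20,18) → FL=W FR=S RL=W RR=W
cmd 2: advance +17 → t=38, phase=(15,3,13,11) → FL=S FR=S RL=S RR=S
cmd 3: advance +4 → t=42, phase=(19,7,17,15) → FL=W FR=S RL=W RR=S
cmd 4: advance +6 → t=48, phase=(1,13,23,21) → FL=S FR=S RL=W RR=W
cmd 5: advance +14 → t=62, phase=(15,3,13,11) → FL=S FR=S RL=S RR=S

after cmd 1 (t=21): FL=W FR=S RL=W RR=W
after cmd 2 (t=38): FL=S FR=S RL=S RR=S
after cmd 3 (t=42): FL=W FR=S RL=W RR=S
after cmd 4 (t=48): FL=S FR=S RL=W RR=W
after cmd 5 (t=62): FL=S FR=S RL=S RR=S


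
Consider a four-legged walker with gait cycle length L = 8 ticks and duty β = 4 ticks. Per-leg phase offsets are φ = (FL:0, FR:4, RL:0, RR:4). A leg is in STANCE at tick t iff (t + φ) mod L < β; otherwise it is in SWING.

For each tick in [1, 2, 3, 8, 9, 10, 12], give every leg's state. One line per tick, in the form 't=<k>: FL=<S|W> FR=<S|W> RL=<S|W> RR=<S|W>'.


t=1: FL=S FR=W RL=S RR=W
t=2: FL=S FR=W RL=S RR=W
t=3: FL=S FR=W RL=S RR=W
t=8: FL=S FR=W RL=S RR=W
t=9: FL=S FR=W RL=S RR=W
t=10: FL=S FR=W RL=S RR=W
t=12: FL=W FR=S RL=W RR=S

t=1: phase=(1,5,1,5) vs β=4 → FL=S FR=W RL=S RR=W
t=2: phase=(2,6,2,6) vs β=4 → FL=S FR=W RL=S RR=W
t=3: phase=(3,7,3,7) vs β=4 → FL=S FR=W RL=S RR=W
t=8: phase=(0,4,0,4) vs β=4 → FL=S FR=W RL=S RR=W
t=9: phase=(1,5,1,5) vs β=4 → FL=S FR=W RL=S RR=W
t=10: phase=(2,6,2,6) vs β=4 → FL=S FR=W RL=S RR=W
t=12: phase=(4,0,4,0) vs β=4 → FL=W FR=S RL=W RR=S


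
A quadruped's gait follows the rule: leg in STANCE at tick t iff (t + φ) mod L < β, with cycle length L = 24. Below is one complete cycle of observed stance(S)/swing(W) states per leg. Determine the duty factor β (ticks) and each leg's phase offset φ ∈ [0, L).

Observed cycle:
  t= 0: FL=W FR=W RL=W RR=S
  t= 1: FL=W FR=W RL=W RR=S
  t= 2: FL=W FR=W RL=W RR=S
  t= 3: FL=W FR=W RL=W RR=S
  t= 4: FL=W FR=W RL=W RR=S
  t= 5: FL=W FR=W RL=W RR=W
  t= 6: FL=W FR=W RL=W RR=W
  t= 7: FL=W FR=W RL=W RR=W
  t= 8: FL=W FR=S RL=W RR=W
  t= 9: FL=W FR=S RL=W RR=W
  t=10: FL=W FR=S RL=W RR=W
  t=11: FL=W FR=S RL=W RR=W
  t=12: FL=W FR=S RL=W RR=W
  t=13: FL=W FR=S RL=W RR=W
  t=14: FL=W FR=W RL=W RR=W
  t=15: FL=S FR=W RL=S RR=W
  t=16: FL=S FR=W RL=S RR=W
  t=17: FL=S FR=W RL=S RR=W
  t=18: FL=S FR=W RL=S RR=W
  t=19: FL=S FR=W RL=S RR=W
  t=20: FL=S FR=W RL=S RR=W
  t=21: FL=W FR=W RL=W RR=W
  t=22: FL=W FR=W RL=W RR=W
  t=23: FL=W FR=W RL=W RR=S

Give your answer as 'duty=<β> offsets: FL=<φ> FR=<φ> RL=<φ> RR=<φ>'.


duty=6 offsets: FL=9 FR=16 RL=9 RR=1

duty β = stance ticks per leg = 6
FL: stance ticks = 6; W→S at t=15 → φ=9
FR: stance ticks = 6; W→S at t=8 → φ=16
RL: stance ticks = 6; W→S at t=15 → φ=9
RR: stance ticks = 6; W→S at t=23 → φ=1


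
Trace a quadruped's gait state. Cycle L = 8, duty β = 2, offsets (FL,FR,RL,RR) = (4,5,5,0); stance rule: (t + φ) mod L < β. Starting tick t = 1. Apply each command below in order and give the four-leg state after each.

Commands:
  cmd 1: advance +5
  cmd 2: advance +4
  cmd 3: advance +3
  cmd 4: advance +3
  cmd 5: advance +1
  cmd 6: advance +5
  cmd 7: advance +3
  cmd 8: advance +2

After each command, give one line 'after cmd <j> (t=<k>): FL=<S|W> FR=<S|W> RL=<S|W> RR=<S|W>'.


after cmd 1 (t=6): FL=W FR=W RL=W RR=W
after cmd 2 (t=10): FL=W FR=W RL=W RR=W
after cmd 3 (t=13): FL=S FR=W RL=W RR=W
after cmd 4 (t=16): FL=W FR=W RL=W RR=S
after cmd 5 (t=17): FL=W FR=W RL=W RR=S
after cmd 6 (t=22): FL=W FR=W RL=W RR=W
after cmd 7 (t=25): FL=W FR=W RL=W RR=S
after cmd 8 (t=27): FL=W FR=S RL=S RR=W

start t=1: FL=W FR=W RL=W RR=S
cmd 1: advance +5 → t=6, phase=(2,3,3,6) → FL=W FR=W RL=W RR=W
cmd 2: advance +4 → t=10, phase=(6,7,7,2) → FL=W FR=W RL=W RR=W
cmd 3: advance +3 → t=13, phase=(1,2,2,5) → FL=S FR=W RL=W RR=W
cmd 4: advance +3 → t=16, phase=(4,5,5,0) → FL=W FR=W RL=W RR=S
cmd 5: advance +1 → t=17, phase=(5,6,6,1) → FL=W FR=W RL=W RR=S
cmd 6: advance +5 → t=22, phase=(2,3,3,6) → FL=W FR=W RL=W RR=W
cmd 7: advance +3 → t=25, phase=(5,6,6,1) → FL=W FR=W RL=W RR=S
cmd 8: advance +2 → t=27, phase=(7,0,0,3) → FL=W FR=S RL=S RR=W


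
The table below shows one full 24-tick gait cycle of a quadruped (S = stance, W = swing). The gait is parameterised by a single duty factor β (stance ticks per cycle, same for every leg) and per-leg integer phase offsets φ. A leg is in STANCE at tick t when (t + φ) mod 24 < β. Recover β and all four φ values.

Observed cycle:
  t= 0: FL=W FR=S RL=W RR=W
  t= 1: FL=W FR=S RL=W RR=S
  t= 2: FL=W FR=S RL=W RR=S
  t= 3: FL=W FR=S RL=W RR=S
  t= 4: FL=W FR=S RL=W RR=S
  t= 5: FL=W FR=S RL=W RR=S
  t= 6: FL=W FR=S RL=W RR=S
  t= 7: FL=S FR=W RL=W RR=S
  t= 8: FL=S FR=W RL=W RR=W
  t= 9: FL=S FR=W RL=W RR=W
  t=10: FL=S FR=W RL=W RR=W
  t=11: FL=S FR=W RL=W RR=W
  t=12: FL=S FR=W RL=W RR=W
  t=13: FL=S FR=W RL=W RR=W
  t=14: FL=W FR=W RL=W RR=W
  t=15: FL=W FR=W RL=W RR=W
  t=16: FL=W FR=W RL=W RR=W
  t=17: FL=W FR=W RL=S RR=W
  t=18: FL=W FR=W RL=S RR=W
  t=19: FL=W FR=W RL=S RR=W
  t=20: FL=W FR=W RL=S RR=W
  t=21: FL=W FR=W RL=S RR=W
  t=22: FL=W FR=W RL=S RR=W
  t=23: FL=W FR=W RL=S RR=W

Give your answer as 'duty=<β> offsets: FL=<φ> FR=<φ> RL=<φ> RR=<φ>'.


duty β = stance ticks per leg = 7
FL: stance ticks = 7; W→S at t=7 → φ=17
FR: stance ticks = 7; W→S at t=0 → φ=0
RL: stance ticks = 7; W→S at t=17 → φ=7
RR: stance ticks = 7; W→S at t=1 → φ=23

duty=7 offsets: FL=17 FR=0 RL=7 RR=23


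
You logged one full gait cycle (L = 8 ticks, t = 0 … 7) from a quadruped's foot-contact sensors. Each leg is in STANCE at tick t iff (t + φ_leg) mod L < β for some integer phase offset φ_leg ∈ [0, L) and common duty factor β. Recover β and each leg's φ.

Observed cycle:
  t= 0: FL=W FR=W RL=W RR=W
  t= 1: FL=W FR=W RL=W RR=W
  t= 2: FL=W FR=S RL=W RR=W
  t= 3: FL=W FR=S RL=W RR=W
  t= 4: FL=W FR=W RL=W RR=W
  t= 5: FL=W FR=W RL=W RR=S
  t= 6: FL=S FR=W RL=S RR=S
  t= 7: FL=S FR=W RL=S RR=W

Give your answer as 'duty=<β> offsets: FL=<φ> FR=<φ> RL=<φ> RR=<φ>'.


duty β = stance ticks per leg = 2
FL: stance ticks = 2; W→S at t=6 → φ=2
FR: stance ticks = 2; W→S at t=2 → φ=6
RL: stance ticks = 2; W→S at t=6 → φ=2
RR: stance ticks = 2; W→S at t=5 → φ=3

duty=2 offsets: FL=2 FR=6 RL=2 RR=3


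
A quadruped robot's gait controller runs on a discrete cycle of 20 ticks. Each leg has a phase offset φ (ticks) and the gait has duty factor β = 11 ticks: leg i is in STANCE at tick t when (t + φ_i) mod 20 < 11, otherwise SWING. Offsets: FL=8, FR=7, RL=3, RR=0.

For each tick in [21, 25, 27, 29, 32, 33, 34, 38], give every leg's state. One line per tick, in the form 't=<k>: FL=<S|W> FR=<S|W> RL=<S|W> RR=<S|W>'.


t=21: FL=S FR=S RL=S RR=S
t=25: FL=W FR=W RL=S RR=S
t=27: FL=W FR=W RL=S RR=S
t=29: FL=W FR=W RL=W RR=S
t=32: FL=S FR=W RL=W RR=W
t=33: FL=S FR=S RL=W RR=W
t=34: FL=S FR=S RL=W RR=W
t=38: FL=S FR=S RL=S RR=W

t=21: phase=(9,8,4,1) vs β=11 → FL=S FR=S RL=S RR=S
t=25: phase=(13,12,8,5) vs β=11 → FL=W FR=W RL=S RR=S
t=27: phase=(15,14,10,7) vs β=11 → FL=W FR=W RL=S RR=S
t=29: phase=(17,16,12,9) vs β=11 → FL=W FR=W RL=W RR=S
t=32: phase=(0,19,15,12) vs β=11 → FL=S FR=W RL=W RR=W
t=33: phase=(1,0,16,13) vs β=11 → FL=S FR=S RL=W RR=W
t=34: phase=(2,1,17,14) vs β=11 → FL=S FR=S RL=W RR=W
t=38: phase=(6,5,1,18) vs β=11 → FL=S FR=S RL=S RR=W


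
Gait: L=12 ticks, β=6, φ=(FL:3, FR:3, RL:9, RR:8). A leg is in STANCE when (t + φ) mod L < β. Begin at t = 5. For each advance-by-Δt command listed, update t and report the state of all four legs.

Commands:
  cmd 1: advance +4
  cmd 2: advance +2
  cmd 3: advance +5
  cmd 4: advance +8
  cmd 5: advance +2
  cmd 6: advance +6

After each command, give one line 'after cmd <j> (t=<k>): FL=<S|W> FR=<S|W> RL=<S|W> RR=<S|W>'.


start t=5: FL=W FR=W RL=S RR=S
cmd 1: advance +4 → t=9, phase=(0,0,6,5) → FL=S FR=S RL=W RR=S
cmd 2: advance +2 → t=11, phase=(2,2,8,7) → FL=S FR=S RL=W RR=W
cmd 3: advance +5 → t=16, phase=(7,7,1,0) → FL=W FR=W RL=S RR=S
cmd 4: advance +8 → t=24, phase=(3,3,9,8) → FL=S FR=S RL=W RR=W
cmd 5: advance +2 → t=26, phase=(5,5,11,10) → FL=S FR=S RL=W RR=W
cmd 6: advance +6 → t=32, phase=(11,11,5,4) → FL=W FR=W RL=S RR=S

after cmd 1 (t=9): FL=S FR=S RL=W RR=S
after cmd 2 (t=11): FL=S FR=S RL=W RR=W
after cmd 3 (t=16): FL=W FR=W RL=S RR=S
after cmd 4 (t=24): FL=S FR=S RL=W RR=W
after cmd 5 (t=26): FL=S FR=S RL=W RR=W
after cmd 6 (t=32): FL=W FR=W RL=S RR=S


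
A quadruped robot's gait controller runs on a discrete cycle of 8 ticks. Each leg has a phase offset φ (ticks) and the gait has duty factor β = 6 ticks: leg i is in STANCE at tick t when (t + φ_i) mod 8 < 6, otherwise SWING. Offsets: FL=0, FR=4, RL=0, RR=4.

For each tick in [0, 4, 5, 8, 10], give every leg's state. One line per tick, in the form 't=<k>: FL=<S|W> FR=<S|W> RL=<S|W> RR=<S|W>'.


t=0: phase=(0,4,0,4) vs β=6 → FL=S FR=S RL=S RR=S
t=4: phase=(4,0,4,0) vs β=6 → FL=S FR=S RL=S RR=S
t=5: phase=(5,1,5,1) vs β=6 → FL=S FR=S RL=S RR=S
t=8: phase=(0,4,0,4) vs β=6 → FL=S FR=S RL=S RR=S
t=10: phase=(2,6,2,6) vs β=6 → FL=S FR=W RL=S RR=W

t=0: FL=S FR=S RL=S RR=S
t=4: FL=S FR=S RL=S RR=S
t=5: FL=S FR=S RL=S RR=S
t=8: FL=S FR=S RL=S RR=S
t=10: FL=S FR=W RL=S RR=W


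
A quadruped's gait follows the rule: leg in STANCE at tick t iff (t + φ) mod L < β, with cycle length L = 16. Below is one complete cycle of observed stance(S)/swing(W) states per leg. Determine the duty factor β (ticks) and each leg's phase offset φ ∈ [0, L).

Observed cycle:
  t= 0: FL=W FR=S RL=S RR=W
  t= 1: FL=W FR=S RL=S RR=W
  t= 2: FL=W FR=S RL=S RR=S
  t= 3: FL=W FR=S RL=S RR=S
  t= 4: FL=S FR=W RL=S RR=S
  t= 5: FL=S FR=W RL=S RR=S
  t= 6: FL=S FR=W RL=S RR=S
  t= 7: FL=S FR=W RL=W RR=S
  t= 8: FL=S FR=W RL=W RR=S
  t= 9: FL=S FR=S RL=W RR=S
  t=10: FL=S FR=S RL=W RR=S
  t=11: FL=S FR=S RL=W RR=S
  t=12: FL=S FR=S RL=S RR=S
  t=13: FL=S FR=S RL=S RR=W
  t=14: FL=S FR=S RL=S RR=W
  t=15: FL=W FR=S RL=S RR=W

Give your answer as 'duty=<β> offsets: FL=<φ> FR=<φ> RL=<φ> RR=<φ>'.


duty β = stance ticks per leg = 11
FL: stance ticks = 11; W→S at t=4 → φ=12
FR: stance ticks = 11; W→S at t=9 → φ=7
RL: stance ticks = 11; W→S at t=12 → φ=4
RR: stance ticks = 11; W→S at t=2 → φ=14

duty=11 offsets: FL=12 FR=7 RL=4 RR=14


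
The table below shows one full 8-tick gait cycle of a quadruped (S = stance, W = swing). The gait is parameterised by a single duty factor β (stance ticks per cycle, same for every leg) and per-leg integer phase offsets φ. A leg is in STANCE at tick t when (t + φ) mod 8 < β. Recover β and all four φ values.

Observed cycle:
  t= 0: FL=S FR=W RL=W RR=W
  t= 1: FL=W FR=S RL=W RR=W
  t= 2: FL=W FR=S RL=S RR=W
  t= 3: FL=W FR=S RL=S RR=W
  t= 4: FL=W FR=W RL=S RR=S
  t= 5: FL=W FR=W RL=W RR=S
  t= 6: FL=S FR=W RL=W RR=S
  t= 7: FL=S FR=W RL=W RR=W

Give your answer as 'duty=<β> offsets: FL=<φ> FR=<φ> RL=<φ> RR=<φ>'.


duty β = stance ticks per leg = 3
FL: stance ticks = 3; W→S at t=6 → φ=2
FR: stance ticks = 3; W→S at t=1 → φ=7
RL: stance ticks = 3; W→S at t=2 → φ=6
RR: stance ticks = 3; W→S at t=4 → φ=4

duty=3 offsets: FL=2 FR=7 RL=6 RR=4


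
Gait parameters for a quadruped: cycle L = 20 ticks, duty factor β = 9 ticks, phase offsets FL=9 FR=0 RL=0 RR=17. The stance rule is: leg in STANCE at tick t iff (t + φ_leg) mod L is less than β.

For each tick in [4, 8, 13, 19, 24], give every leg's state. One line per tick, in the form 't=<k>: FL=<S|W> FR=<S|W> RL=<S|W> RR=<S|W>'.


t=4: phase=(13,4,4,1) vs β=9 → FL=W FR=S RL=S RR=S
t=8: phase=(17,8,8,5) vs β=9 → FL=W FR=S RL=S RR=S
t=13: phase=(2,13,13,10) vs β=9 → FL=S FR=W RL=W RR=W
t=19: phase=(8,19,19,16) vs β=9 → FL=S FR=W RL=W RR=W
t=24: phase=(13,4,4,1) vs β=9 → FL=W FR=S RL=S RR=S

t=4: FL=W FR=S RL=S RR=S
t=8: FL=W FR=S RL=S RR=S
t=13: FL=S FR=W RL=W RR=W
t=19: FL=S FR=W RL=W RR=W
t=24: FL=W FR=S RL=S RR=S


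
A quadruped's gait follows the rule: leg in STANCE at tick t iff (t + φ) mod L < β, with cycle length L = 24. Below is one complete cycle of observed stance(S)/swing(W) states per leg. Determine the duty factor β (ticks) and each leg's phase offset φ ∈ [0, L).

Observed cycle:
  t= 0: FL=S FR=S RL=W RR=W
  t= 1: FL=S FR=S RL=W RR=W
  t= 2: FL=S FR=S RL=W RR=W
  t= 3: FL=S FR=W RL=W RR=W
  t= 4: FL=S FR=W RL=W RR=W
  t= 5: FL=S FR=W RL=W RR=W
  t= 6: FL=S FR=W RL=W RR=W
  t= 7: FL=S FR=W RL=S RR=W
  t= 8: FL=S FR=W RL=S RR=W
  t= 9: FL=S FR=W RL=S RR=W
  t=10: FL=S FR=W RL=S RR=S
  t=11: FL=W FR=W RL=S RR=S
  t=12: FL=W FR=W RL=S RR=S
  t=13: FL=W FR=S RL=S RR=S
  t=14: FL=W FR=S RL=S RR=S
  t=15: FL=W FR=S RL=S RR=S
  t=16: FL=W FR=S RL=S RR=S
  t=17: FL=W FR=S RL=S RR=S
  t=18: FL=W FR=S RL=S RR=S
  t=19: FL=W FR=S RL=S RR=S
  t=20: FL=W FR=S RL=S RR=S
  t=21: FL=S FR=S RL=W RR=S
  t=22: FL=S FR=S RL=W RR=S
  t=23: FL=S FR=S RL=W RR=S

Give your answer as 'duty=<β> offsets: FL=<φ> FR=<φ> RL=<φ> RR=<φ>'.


duty β = stance ticks per leg = 14
FL: stance ticks = 14; W→S at t=21 → φ=3
FR: stance ticks = 14; W→S at t=13 → φ=11
RL: stance ticks = 14; W→S at t=7 → φ=17
RR: stance ticks = 14; W→S at t=10 → φ=14

duty=14 offsets: FL=3 FR=11 RL=17 RR=14


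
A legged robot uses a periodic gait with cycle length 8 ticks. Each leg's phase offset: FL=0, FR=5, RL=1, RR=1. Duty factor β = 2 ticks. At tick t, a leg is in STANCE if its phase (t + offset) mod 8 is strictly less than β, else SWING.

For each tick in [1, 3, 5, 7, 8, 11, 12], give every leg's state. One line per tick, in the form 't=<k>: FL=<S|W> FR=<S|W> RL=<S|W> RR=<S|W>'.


t=1: phase=(1,6,2,2) vs β=2 → FL=S FR=W RL=W RR=W
t=3: phase=(3,0,4,4) vs β=2 → FL=W FR=S RL=W RR=W
t=5: phase=(5,2,6,6) vs β=2 → FL=W FR=W RL=W RR=W
t=7: phase=(7,4,0,0) vs β=2 → FL=W FR=W RL=S RR=S
t=8: phase=(0,5,1,1) vs β=2 → FL=S FR=W RL=S RR=S
t=11: phase=(3,0,4,4) vs β=2 → FL=W FR=S RL=W RR=W
t=12: phase=(4,1,5,5) vs β=2 → FL=W FR=S RL=W RR=W

t=1: FL=S FR=W RL=W RR=W
t=3: FL=W FR=S RL=W RR=W
t=5: FL=W FR=W RL=W RR=W
t=7: FL=W FR=W RL=S RR=S
t=8: FL=S FR=W RL=S RR=S
t=11: FL=W FR=S RL=W RR=W
t=12: FL=W FR=S RL=W RR=W


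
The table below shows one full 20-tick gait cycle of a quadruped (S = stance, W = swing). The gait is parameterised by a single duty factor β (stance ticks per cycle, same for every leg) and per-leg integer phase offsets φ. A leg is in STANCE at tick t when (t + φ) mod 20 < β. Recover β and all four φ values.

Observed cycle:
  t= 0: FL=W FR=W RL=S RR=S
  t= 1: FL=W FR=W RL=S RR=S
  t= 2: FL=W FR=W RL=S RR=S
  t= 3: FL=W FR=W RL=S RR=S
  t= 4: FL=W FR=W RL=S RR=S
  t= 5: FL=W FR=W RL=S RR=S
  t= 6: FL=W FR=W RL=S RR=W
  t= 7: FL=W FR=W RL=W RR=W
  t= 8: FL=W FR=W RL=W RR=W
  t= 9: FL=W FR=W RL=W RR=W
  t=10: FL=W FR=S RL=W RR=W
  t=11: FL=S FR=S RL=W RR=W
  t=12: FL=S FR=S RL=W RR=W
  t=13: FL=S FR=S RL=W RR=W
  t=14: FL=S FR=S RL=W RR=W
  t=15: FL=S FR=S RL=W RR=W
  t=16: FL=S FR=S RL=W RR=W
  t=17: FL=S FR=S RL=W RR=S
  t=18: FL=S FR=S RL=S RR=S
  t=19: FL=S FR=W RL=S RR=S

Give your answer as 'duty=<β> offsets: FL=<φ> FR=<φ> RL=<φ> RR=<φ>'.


duty=9 offsets: FL=9 FR=10 RL=2 RR=3

duty β = stance ticks per leg = 9
FL: stance ticks = 9; W→S at t=11 → φ=9
FR: stance ticks = 9; W→S at t=10 → φ=10
RL: stance ticks = 9; W→S at t=18 → φ=2
RR: stance ticks = 9; W→S at t=17 → φ=3


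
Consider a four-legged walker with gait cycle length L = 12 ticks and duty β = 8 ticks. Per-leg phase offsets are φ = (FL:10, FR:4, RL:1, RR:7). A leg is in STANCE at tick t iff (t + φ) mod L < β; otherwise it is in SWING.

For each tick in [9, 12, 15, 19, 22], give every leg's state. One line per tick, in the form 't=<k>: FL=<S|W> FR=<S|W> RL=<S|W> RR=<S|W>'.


t=9: FL=S FR=S RL=W RR=S
t=12: FL=W FR=S RL=S RR=S
t=15: FL=S FR=S RL=S RR=W
t=19: FL=S FR=W RL=W RR=S
t=22: FL=W FR=S RL=W RR=S

t=9: phase=(7,1,10,4) vs β=8 → FL=S FR=S RL=W RR=S
t=12: phase=(10,4,1,7) vs β=8 → FL=W FR=S RL=S RR=S
t=15: phase=(1,7,4,10) vs β=8 → FL=S FR=S RL=S RR=W
t=19: phase=(5,11,8,2) vs β=8 → FL=S FR=W RL=W RR=S
t=22: phase=(8,2,11,5) vs β=8 → FL=W FR=S RL=W RR=S


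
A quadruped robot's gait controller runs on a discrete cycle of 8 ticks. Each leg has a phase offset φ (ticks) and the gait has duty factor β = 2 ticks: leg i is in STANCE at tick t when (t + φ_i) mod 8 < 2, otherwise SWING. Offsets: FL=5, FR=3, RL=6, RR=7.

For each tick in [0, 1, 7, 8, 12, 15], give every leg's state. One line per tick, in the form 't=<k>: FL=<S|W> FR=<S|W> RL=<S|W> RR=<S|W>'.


t=0: FL=W FR=W RL=W RR=W
t=1: FL=W FR=W RL=W RR=S
t=7: FL=W FR=W RL=W RR=W
t=8: FL=W FR=W RL=W RR=W
t=12: FL=S FR=W RL=W RR=W
t=15: FL=W FR=W RL=W RR=W

t=0: phase=(5,3,6,7) vs β=2 → FL=W FR=W RL=W RR=W
t=1: phase=(6,4,7,0) vs β=2 → FL=W FR=W RL=W RR=S
t=7: phase=(4,2,5,6) vs β=2 → FL=W FR=W RL=W RR=W
t=8: phase=(5,3,6,7) vs β=2 → FL=W FR=W RL=W RR=W
t=12: phase=(1,7,2,3) vs β=2 → FL=S FR=W RL=W RR=W
t=15: phase=(4,2,5,6) vs β=2 → FL=W FR=W RL=W RR=W


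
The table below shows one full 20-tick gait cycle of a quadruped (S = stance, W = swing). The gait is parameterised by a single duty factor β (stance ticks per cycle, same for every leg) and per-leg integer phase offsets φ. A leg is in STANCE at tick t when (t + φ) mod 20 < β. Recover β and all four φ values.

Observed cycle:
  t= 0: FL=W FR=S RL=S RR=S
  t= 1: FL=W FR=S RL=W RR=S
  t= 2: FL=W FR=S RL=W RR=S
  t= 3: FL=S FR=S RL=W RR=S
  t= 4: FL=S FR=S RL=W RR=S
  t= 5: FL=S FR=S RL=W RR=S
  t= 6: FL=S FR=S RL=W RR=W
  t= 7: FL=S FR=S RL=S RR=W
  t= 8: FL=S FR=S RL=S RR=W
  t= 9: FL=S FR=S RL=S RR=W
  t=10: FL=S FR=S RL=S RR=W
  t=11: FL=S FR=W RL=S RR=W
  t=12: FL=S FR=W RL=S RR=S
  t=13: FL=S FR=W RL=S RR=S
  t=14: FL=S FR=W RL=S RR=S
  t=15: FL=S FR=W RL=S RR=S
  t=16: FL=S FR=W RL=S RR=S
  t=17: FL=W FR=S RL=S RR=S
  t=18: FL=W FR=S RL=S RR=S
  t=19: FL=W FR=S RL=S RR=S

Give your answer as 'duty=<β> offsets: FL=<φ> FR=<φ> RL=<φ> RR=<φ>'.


duty β = stance ticks per leg = 14
FL: stance ticks = 14; W→S at t=3 → φ=17
FR: stance ticks = 14; W→S at t=17 → φ=3
RL: stance ticks = 14; W→S at t=7 → φ=13
RR: stance ticks = 14; W→S at t=12 → φ=8

duty=14 offsets: FL=17 FR=3 RL=13 RR=8


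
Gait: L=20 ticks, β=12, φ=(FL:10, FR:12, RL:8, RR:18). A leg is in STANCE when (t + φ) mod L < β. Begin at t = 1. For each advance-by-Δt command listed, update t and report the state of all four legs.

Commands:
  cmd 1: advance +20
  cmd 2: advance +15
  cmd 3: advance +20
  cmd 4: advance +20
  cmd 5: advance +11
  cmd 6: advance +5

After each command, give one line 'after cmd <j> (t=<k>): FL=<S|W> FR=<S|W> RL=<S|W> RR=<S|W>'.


after cmd 1 (t=21): FL=S FR=W RL=S RR=W
after cmd 2 (t=36): FL=S FR=S RL=S RR=W
after cmd 3 (t=56): FL=S FR=S RL=S RR=W
after cmd 4 (t=76): FL=S FR=S RL=S RR=W
after cmd 5 (t=87): FL=W FR=W RL=W RR=S
after cmd 6 (t=92): FL=S FR=S RL=S RR=S

start t=1: FL=S FR=W RL=S RR=W
cmd 1: advance +20 → t=21, phase=(11,13,9,19) → FL=S FR=W RL=S RR=W
cmd 2: advance +15 → t=36, phase=(6,8,4,14) → FL=S FR=S RL=S RR=W
cmd 3: advance +20 → t=56, phase=(6,8,4,14) → FL=S FR=S RL=S RR=W
cmd 4: advance +20 → t=76, phase=(6,8,4,14) → FL=S FR=S RL=S RR=W
cmd 5: advance +11 → t=87, phase=(17,19,15,5) → FL=W FR=W RL=W RR=S
cmd 6: advance +5 → t=92, phase=(2,4,0,10) → FL=S FR=S RL=S RR=S


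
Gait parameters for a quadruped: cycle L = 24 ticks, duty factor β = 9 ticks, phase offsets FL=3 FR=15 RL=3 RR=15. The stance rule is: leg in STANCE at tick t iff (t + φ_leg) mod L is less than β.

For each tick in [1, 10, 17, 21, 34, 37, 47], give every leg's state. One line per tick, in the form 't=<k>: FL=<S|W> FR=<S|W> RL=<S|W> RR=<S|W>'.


t=1: phase=(4,16,4,16) vs β=9 → FL=S FR=W RL=S RR=W
t=10: phase=(13,1,13,1) vs β=9 → FL=W FR=S RL=W RR=S
t=17: phase=(20,8,20,8) vs β=9 → FL=W FR=S RL=W RR=S
t=21: phase=(0,12,0,12) vs β=9 → FL=S FR=W RL=S RR=W
t=34: phase=(13,1,13,1) vs β=9 → FL=W FR=S RL=W RR=S
t=37: phase=(16,4,16,4) vs β=9 → FL=W FR=S RL=W RR=S
t=47: phase=(2,14,2,14) vs β=9 → FL=S FR=W RL=S RR=W

t=1: FL=S FR=W RL=S RR=W
t=10: FL=W FR=S RL=W RR=S
t=17: FL=W FR=S RL=W RR=S
t=21: FL=S FR=W RL=S RR=W
t=34: FL=W FR=S RL=W RR=S
t=37: FL=W FR=S RL=W RR=S
t=47: FL=S FR=W RL=S RR=W


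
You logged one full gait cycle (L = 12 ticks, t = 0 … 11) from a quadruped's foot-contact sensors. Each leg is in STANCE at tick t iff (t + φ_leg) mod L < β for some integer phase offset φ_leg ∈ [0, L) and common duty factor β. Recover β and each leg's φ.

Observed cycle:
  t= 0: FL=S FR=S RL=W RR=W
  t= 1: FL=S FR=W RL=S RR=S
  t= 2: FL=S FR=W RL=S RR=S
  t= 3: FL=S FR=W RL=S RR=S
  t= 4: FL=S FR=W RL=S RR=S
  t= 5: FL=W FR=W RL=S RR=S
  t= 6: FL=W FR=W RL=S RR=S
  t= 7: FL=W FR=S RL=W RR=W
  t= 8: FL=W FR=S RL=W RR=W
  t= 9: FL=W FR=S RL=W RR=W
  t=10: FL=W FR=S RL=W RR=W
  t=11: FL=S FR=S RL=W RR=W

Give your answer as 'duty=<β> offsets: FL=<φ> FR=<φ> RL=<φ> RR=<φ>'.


duty β = stance ticks per leg = 6
FL: stance ticks = 6; W→S at t=11 → φ=1
FR: stance ticks = 6; W→S at t=7 → φ=5
RL: stance ticks = 6; W→S at t=1 → φ=11
RR: stance ticks = 6; W→S at t=1 → φ=11

duty=6 offsets: FL=1 FR=5 RL=11 RR=11


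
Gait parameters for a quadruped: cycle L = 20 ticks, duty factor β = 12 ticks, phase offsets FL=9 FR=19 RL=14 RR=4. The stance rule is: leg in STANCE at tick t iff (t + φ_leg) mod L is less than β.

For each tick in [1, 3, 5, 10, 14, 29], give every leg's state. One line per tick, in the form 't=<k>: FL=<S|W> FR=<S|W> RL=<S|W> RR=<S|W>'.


t=1: FL=S FR=S RL=W RR=S
t=3: FL=W FR=S RL=W RR=S
t=5: FL=W FR=S RL=W RR=S
t=10: FL=W FR=S RL=S RR=W
t=14: FL=S FR=W RL=S RR=W
t=29: FL=W FR=S RL=S RR=W

t=1: phase=(10,0,15,5) vs β=12 → FL=S FR=S RL=W RR=S
t=3: phase=(12,2,17,7) vs β=12 → FL=W FR=S RL=W RR=S
t=5: phase=(14,4,19,9) vs β=12 → FL=W FR=S RL=W RR=S
t=10: phase=(19,9,4,14) vs β=12 → FL=W FR=S RL=S RR=W
t=14: phase=(3,13,8,18) vs β=12 → FL=S FR=W RL=S RR=W
t=29: phase=(18,8,3,13) vs β=12 → FL=W FR=S RL=S RR=W


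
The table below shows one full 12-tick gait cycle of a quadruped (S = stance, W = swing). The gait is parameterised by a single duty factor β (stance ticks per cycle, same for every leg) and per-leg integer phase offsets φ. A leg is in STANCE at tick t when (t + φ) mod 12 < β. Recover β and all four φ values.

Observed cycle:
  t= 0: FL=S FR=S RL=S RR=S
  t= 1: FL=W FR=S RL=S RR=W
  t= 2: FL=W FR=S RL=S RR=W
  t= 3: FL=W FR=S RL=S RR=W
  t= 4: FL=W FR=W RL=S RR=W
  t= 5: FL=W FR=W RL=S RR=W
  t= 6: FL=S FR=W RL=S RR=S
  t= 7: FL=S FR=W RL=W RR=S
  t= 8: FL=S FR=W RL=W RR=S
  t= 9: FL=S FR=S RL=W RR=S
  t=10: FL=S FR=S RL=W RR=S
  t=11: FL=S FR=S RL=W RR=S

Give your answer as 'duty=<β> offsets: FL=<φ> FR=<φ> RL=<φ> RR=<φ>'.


duty β = stance ticks per leg = 7
FL: stance ticks = 7; W→S at t=6 → φ=6
FR: stance ticks = 7; W→S at t=9 → φ=3
RL: stance ticks = 7; W→S at t=0 → φ=0
RR: stance ticks = 7; W→S at t=6 → φ=6

duty=7 offsets: FL=6 FR=3 RL=0 RR=6


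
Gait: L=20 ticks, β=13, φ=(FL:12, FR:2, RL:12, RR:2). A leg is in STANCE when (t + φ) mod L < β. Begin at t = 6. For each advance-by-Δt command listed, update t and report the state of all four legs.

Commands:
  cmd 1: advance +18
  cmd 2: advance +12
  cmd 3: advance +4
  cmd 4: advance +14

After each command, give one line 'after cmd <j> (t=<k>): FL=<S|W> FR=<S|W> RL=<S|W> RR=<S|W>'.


start t=6: FL=W FR=S RL=W RR=S
cmd 1: advance +18 → t=24, phase=(16,6,16,6) → FL=W FR=S RL=W RR=S
cmd 2: advance +12 → t=36, phase=(8,18,8,18) → FL=S FR=W RL=S RR=W
cmd 3: advance +4 → t=40, phase=(12,2,12,2) → FL=S FR=S RL=S RR=S
cmd 4: advance +14 → t=54, phase=(6,16,6,16) → FL=S FR=W RL=S RR=W

after cmd 1 (t=24): FL=W FR=S RL=W RR=S
after cmd 2 (t=36): FL=S FR=W RL=S RR=W
after cmd 3 (t=40): FL=S FR=S RL=S RR=S
after cmd 4 (t=54): FL=S FR=W RL=S RR=W


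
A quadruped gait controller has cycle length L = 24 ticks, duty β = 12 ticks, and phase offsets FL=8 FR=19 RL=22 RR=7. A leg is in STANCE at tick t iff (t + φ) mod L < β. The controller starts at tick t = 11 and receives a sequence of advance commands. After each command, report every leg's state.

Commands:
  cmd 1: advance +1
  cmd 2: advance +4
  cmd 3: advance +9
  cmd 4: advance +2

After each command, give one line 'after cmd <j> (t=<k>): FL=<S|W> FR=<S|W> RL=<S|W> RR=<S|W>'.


start t=11: FL=W FR=S RL=S RR=W
cmd 1: advance +1 → t=12, phase=(20,7,10,19) → FL=W FR=S RL=S RR=W
cmd 2: advance +4 → t=16, phase=(0,11,14,23) → FL=S FR=S RL=W RR=W
cmd 3: advance +9 → t=25, phase=(9,20,23,8) → FL=S FR=W RL=W RR=S
cmd 4: advance +2 → t=27, phase=(11,22,1,10) → FL=S FR=W RL=S RR=S

after cmd 1 (t=12): FL=W FR=S RL=S RR=W
after cmd 2 (t=16): FL=S FR=S RL=W RR=W
after cmd 3 (t=25): FL=S FR=W RL=W RR=S
after cmd 4 (t=27): FL=S FR=W RL=S RR=S


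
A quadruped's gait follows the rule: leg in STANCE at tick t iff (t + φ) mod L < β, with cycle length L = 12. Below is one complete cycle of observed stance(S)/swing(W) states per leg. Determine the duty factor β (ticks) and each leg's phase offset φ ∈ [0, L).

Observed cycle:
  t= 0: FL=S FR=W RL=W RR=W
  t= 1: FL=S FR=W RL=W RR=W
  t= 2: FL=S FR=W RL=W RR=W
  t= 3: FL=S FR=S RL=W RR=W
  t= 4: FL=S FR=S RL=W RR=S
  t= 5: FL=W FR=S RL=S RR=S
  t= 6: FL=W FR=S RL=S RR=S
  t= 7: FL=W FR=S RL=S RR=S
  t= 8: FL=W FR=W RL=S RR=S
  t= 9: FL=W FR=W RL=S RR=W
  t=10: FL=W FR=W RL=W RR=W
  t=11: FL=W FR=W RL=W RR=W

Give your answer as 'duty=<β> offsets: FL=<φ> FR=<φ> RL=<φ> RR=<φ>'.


duty β = stance ticks per leg = 5
FL: stance ticks = 5; W→S at t=0 → φ=0
FR: stance ticks = 5; W→S at t=3 → φ=9
RL: stance ticks = 5; W→S at t=5 → φ=7
RR: stance ticks = 5; W→S at t=4 → φ=8

duty=5 offsets: FL=0 FR=9 RL=7 RR=8


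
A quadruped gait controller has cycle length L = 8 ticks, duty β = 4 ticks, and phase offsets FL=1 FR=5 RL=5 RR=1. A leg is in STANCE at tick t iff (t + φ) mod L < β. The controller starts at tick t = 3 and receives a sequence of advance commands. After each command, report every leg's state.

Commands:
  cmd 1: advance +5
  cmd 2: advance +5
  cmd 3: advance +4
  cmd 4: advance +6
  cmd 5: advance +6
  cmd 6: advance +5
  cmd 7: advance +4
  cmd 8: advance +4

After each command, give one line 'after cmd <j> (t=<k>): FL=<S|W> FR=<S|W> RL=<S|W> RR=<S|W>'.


after cmd 1 (t=8): FL=S FR=W RL=W RR=S
after cmd 2 (t=13): FL=W FR=S RL=S RR=W
after cmd 3 (t=17): FL=S FR=W RL=W RR=S
after cmd 4 (t=23): FL=S FR=W RL=W RR=S
after cmd 5 (t=29): FL=W FR=S RL=S RR=W
after cmd 6 (t=34): FL=S FR=W RL=W RR=S
after cmd 7 (t=38): FL=W FR=S RL=S RR=W
after cmd 8 (t=42): FL=S FR=W RL=W RR=S

start t=3: FL=W FR=S RL=S RR=W
cmd 1: advance +5 → t=8, phase=(1,5,5,1) → FL=S FR=W RL=W RR=S
cmd 2: advance +5 → t=13, phase=(6,2,2,6) → FL=W FR=S RL=S RR=W
cmd 3: advance +4 → t=17, phase=(2,6,6,2) → FL=S FR=W RL=W RR=S
cmd 4: advance +6 → t=23, phase=(0,4,4,0) → FL=S FR=W RL=W RR=S
cmd 5: advance +6 → t=29, phase=(6,2,2,6) → FL=W FR=S RL=S RR=W
cmd 6: advance +5 → t=34, phase=(3,7,7,3) → FL=S FR=W RL=W RR=S
cmd 7: advance +4 → t=38, phase=(7,3,3,7) → FL=W FR=S RL=S RR=W
cmd 8: advance +4 → t=42, phase=(3,7,7,3) → FL=S FR=W RL=W RR=S


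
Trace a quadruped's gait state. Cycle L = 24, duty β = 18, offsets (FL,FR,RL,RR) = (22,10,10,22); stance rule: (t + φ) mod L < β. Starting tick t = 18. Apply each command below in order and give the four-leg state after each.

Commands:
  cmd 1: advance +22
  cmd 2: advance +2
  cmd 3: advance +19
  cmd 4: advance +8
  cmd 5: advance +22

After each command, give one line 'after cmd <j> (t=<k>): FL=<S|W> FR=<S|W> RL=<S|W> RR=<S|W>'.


start t=18: FL=S FR=S RL=S RR=S
cmd 1: advance +22 → t=40, phase=(14,2,2,14) → FL=S FR=S RL=S RR=S
cmd 2: advance +2 → t=42, phase=(16,4,4,16) → FL=S FR=S RL=S RR=S
cmd 3: advance +19 → t=61, phase=(11,23,23,11) → FL=S FR=W RL=W RR=S
cmd 4: advance +8 → t=69, phase=(19,7,7,19) → FL=W FR=S RL=S RR=W
cmd 5: advance +22 → t=91, phase=(17,5,5,17) → FL=S FR=S RL=S RR=S

after cmd 1 (t=40): FL=S FR=S RL=S RR=S
after cmd 2 (t=42): FL=S FR=S RL=S RR=S
after cmd 3 (t=61): FL=S FR=W RL=W RR=S
after cmd 4 (t=69): FL=W FR=S RL=S RR=W
after cmd 5 (t=91): FL=S FR=S RL=S RR=S


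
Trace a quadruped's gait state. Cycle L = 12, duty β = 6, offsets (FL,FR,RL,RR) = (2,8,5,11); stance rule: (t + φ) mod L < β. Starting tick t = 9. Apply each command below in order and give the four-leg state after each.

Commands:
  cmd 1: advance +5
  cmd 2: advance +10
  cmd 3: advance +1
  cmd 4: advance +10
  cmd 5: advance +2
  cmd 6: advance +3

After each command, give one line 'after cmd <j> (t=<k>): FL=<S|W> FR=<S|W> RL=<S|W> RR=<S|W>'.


after cmd 1 (t=14): FL=S FR=W RL=W RR=S
after cmd 2 (t=24): FL=S FR=W RL=S RR=W
after cmd 3 (t=25): FL=S FR=W RL=W RR=S
after cmd 4 (t=35): FL=S FR=W RL=S RR=W
after cmd 5 (t=37): FL=S FR=W RL=W RR=S
after cmd 6 (t=40): FL=W FR=S RL=W RR=S

start t=9: FL=W FR=S RL=S RR=W
cmd 1: advance +5 → t=14, phase=(4,10,7,1) → FL=S FR=W RL=W RR=S
cmd 2: advance +10 → t=24, phase=(2,8,5,11) → FL=S FR=W RL=S RR=W
cmd 3: advance +1 → t=25, phase=(3,9,6,0) → FL=S FR=W RL=W RR=S
cmd 4: advance +10 → t=35, phase=(1,7,4,10) → FL=S FR=W RL=S RR=W
cmd 5: advance +2 → t=37, phase=(3,9,6,0) → FL=S FR=W RL=W RR=S
cmd 6: advance +3 → t=40, phase=(6,0,9,3) → FL=W FR=S RL=W RR=S


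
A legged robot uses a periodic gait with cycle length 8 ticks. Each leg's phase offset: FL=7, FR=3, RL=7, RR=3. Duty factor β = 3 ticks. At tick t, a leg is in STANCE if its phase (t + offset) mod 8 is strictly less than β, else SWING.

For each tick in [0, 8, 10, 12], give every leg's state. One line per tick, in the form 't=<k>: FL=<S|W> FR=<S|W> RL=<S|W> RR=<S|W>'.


t=0: FL=W FR=W RL=W RR=W
t=8: FL=W FR=W RL=W RR=W
t=10: FL=S FR=W RL=S RR=W
t=12: FL=W FR=W RL=W RR=W

t=0: phase=(7,3,7,3) vs β=3 → FL=W FR=W RL=W RR=W
t=8: phase=(7,3,7,3) vs β=3 → FL=W FR=W RL=W RR=W
t=10: phase=(1,5,1,5) vs β=3 → FL=S FR=W RL=S RR=W
t=12: phase=(3,7,3,7) vs β=3 → FL=W FR=W RL=W RR=W


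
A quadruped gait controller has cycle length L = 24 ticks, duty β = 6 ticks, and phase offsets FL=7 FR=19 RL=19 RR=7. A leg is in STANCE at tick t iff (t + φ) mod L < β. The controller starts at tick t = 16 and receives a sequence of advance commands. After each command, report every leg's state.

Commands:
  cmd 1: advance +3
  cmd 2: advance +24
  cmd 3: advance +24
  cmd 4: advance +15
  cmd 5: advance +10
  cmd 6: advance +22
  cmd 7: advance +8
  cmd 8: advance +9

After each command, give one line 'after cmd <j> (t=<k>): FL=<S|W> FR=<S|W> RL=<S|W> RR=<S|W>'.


after cmd 1 (t=19): FL=S FR=W RL=W RR=S
after cmd 2 (t=43): FL=S FR=W RL=W RR=S
after cmd 3 (t=67): FL=S FR=W RL=W RR=S
after cmd 4 (t=82): FL=W FR=S RL=S RR=W
after cmd 5 (t=92): FL=S FR=W RL=W RR=S
after cmd 6 (t=114): FL=S FR=W RL=W RR=S
after cmd 7 (t=122): FL=W FR=W RL=W RR=W
after cmd 8 (t=131): FL=W FR=W RL=W RR=W

start t=16: FL=W FR=W RL=W RR=W
cmd 1: advance +3 → t=19, phase=(2,14,14,2) → FL=S FR=W RL=W RR=S
cmd 2: advance +24 → t=43, phase=(2,14,14,2) → FL=S FR=W RL=W RR=S
cmd 3: advance +24 → t=67, phase=(2,14,14,2) → FL=S FR=W RL=W RR=S
cmd 4: advance +15 → t=82, phase=(17,5,5,17) → FL=W FR=S RL=S RR=W
cmd 5: advance +10 → t=92, phase=(3,15,15,3) → FL=S FR=W RL=W RR=S
cmd 6: advance +22 → t=114, phase=(1,13,13,1) → FL=S FR=W RL=W RR=S
cmd 7: advance +8 → t=122, phase=(9,21,21,9) → FL=W FR=W RL=W RR=W
cmd 8: advance +9 → t=131, phase=(18,6,6,18) → FL=W FR=W RL=W RR=W


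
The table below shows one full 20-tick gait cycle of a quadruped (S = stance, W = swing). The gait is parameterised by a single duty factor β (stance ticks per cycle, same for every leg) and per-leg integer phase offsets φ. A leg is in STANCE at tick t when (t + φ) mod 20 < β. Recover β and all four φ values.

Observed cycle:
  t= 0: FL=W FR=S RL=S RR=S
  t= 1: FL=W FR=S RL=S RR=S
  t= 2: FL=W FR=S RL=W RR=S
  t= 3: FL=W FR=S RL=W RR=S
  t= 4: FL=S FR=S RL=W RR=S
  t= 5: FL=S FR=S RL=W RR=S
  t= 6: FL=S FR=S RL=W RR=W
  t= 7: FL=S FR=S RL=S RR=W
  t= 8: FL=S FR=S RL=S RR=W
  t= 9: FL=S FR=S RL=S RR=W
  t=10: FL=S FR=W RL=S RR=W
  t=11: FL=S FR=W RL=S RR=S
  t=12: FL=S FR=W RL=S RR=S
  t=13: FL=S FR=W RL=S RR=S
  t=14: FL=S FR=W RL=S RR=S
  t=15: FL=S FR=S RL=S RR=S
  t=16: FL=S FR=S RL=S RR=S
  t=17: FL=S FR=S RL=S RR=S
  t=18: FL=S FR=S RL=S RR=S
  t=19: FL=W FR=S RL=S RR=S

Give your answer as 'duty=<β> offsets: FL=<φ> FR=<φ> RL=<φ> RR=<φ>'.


duty=15 offsets: FL=16 FR=5 RL=13 RR=9

duty β = stance ticks per leg = 15
FL: stance ticks = 15; W→S at t=4 → φ=16
FR: stance ticks = 15; W→S at t=15 → φ=5
RL: stance ticks = 15; W→S at t=7 → φ=13
RR: stance ticks = 15; W→S at t=11 → φ=9
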